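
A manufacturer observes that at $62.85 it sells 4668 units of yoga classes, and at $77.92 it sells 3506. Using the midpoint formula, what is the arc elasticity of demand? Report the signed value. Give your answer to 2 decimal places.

ΔQ = 3506 − 4668 = -1162; ΔP = 77.92 − 62.85 = 15.07.
Midpoints: P̄ = 70.39, Q̄ = 4087.0.
ε = (ΔQ/ΔP)(P̄/Q̄) = (-1162/15.07)(70.39/4087.0).

-1.33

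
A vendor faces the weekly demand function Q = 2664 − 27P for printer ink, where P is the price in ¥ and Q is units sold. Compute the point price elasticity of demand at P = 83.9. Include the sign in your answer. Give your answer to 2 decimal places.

At P = 83.9, Q = 398.700.
dQ/dP = −27.
ε = (dQ/dP)(P/Q) = (-27)(83.9/398.700).
|ε| > 1, so demand is elastic at this price.

-5.68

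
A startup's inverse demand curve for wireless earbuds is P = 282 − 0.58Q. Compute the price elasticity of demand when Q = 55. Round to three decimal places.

-7.840

At Q = 55, P = 282 − 0.58(55) = 250.10.
dP/dQ = −0.58, so dQ/dP = 1/(−0.58) = -1.724.
ε = (dQ/dP)(P/Q) = (-1.724)(250.10/55).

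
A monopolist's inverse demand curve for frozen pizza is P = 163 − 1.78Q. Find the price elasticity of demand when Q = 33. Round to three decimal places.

At Q = 33, P = 163 − 1.78(33) = 104.26.
dP/dQ = −1.78, so dQ/dP = 1/(−1.78) = -0.562.
ε = (dQ/dP)(P/Q) = (-0.562)(104.26/33).

-1.775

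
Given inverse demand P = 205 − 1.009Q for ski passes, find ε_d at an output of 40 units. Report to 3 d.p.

At Q = 40, P = 205 − 1.009(40) = 164.64.
dP/dQ = −1.009, so dQ/dP = 1/(−1.009) = -0.991.
ε = (dQ/dP)(P/Q) = (-0.991)(164.64/40).

-4.079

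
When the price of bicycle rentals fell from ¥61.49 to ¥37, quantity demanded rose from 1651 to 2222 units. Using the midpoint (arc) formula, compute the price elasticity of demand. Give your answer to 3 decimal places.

ΔQ = 2222 − 1651 = 571; ΔP = 37 − 61.49 = -24.49.
Midpoints: P̄ = 49.25, Q̄ = 1936.5.
ε = (ΔQ/ΔP)(P̄/Q̄) = (571/-24.49)(49.25/1936.5).

-0.593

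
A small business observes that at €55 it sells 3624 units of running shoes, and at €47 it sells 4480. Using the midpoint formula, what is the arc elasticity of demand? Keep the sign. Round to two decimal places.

-1.35

ΔQ = 4480 − 3624 = 856; ΔP = 47 − 55 = -8.
Midpoints: P̄ = 51.00, Q̄ = 4052.0.
ε = (ΔQ/ΔP)(P̄/Q̄) = (856/-8)(51.00/4052.0).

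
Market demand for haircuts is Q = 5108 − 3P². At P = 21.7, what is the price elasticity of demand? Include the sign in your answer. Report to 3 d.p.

At P = 21.7, Q = 3695.330.
dQ/dP = −6P = -130.200.
ε = (dQ/dP)(P/Q) = (-130.200)(21.7/3695.330).
|ε| < 1, so demand is inelastic at this price.

-0.765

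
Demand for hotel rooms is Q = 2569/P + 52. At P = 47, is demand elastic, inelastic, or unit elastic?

Q = 106.660, dQ/dP = -1.163.
ε = (dQ/dP)(P/Q) ≈ -0.512.
|ε| = 0.51 < 1.

inelastic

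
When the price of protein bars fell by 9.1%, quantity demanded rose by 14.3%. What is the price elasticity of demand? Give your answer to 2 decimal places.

ε = %ΔQ / %ΔP = (14.3)/(-9.1) = -1.571.

-1.57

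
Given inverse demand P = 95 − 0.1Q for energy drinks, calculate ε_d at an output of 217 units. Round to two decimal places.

-3.38

At Q = 217, P = 95 − 0.1(217) = 73.30.
dP/dQ = −0.1, so dQ/dP = 1/(−0.1) = -10.000.
ε = (dQ/dP)(P/Q) = (-10.000)(73.30/217).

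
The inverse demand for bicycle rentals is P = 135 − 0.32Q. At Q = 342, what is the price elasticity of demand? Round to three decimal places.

At Q = 342, P = 135 − 0.32(342) = 25.56.
dP/dQ = −0.32, so dQ/dP = 1/(−0.32) = -3.125.
ε = (dQ/dP)(P/Q) = (-3.125)(25.56/342).

-0.234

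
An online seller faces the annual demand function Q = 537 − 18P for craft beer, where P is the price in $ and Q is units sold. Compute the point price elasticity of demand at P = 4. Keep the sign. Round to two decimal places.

-0.15

At P = 4, Q = 465.
dQ/dP = −18.
ε = (dQ/dP)(P/Q) = (-18)(4/465).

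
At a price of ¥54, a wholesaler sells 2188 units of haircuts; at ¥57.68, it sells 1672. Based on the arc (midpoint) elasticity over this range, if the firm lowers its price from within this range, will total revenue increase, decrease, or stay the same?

Arc ε = (-516/3.68)(55.84/1930.0) ≈ -4.057.
|ε| = 4.06 > 1, so demand is elastic. A price cut therefore raises total revenue.

increase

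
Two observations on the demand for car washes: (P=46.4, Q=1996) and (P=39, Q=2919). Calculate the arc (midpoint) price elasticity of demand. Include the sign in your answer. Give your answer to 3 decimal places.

-2.167

ΔQ = 2919 − 1996 = 923; ΔP = 39 − 46.4 = -7.4.
Midpoints: P̄ = 42.70, Q̄ = 2457.5.
ε = (ΔQ/ΔP)(P̄/Q̄) = (923/-7.4)(42.70/2457.5).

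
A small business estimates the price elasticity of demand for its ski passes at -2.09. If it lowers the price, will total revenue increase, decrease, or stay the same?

increase

|ε| = 2.09 > 1, so demand is elastic. A price cut therefore raises total revenue.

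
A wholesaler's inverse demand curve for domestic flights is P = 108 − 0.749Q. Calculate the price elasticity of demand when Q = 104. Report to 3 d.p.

-0.386

At Q = 104, P = 108 − 0.749(104) = 30.10.
dP/dQ = −0.749, so dQ/dP = 1/(−0.749) = -1.335.
ε = (dQ/dP)(P/Q) = (-1.335)(30.10/104).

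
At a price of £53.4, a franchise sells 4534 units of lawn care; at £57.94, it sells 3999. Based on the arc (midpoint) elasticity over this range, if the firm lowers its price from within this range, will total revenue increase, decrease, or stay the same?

Arc ε = (-535/4.54)(55.67/4266.5) ≈ -1.538.
|ε| = 1.54 > 1, so demand is elastic. A price cut therefore raises total revenue.

increase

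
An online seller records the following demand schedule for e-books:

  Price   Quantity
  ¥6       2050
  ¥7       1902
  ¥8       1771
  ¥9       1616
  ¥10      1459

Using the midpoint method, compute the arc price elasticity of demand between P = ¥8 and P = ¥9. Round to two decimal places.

At P = 8, Q = 1771; at P = 9, Q = 1616.
ΔQ = -155, ΔP = 1. Midpoints: P̄ = 8.50, Q̄ = 1693.5.
ε = (ΔQ/ΔP)(P̄/Q̄) = (-155/1)(8.50/1693.5).

-0.78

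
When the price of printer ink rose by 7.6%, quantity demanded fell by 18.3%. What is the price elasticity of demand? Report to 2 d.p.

ε = %ΔQ / %ΔP = (-18.3)/(7.6) = -2.408.

-2.41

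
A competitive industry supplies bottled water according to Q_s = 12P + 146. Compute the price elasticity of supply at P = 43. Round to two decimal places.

At P = 43, Q_s = 662.
dQ_s/dP = 12.
ε_s = (dQ_s/dP)(P/Q_s) = (12)(43/662).

0.78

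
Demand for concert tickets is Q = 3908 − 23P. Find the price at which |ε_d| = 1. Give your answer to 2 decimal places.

84.96

For linear demand Q = a − bP, ε = −bP/(a − bP). |ε| = 1 when bP = a − bP, i.e. P = a/(2b).
P = 3908/(2·23) = 3908/46 = 84.9565.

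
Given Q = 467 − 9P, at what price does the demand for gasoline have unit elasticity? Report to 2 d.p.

25.94

For linear demand Q = a − bP, ε = −bP/(a − bP). |ε| = 1 when bP = a − bP, i.e. P = a/(2b).
P = 467/(2·9) = 467/18 = 25.9444.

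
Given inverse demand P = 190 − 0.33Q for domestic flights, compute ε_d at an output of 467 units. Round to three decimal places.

At Q = 467, P = 190 − 0.33(467) = 35.89.
dP/dQ = −0.33, so dQ/dP = 1/(−0.33) = -3.030.
ε = (dQ/dP)(P/Q) = (-3.030)(35.89/467).

-0.233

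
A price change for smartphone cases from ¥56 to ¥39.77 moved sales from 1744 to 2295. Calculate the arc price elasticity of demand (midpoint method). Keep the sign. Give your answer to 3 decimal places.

-0.805

ΔQ = 2295 − 1744 = 551; ΔP = 39.77 − 56 = -16.23.
Midpoints: P̄ = 47.89, Q̄ = 2019.5.
ε = (ΔQ/ΔP)(P̄/Q̄) = (551/-16.23)(47.89/2019.5).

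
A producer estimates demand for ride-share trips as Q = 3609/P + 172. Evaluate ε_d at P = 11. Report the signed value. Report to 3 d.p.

-0.656

At P = 11, Q = 500.091.
dQ/dP = −3609/P² = -29.826.
ε = (dQ/dP)(P/Q) = (-29.826)(11/500.091).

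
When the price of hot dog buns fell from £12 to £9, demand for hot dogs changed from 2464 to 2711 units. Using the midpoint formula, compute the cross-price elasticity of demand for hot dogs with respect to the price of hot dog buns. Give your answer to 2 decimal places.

-0.33

ΔQ_x = 2711 − 2464 = 247; ΔP_y = 9 − 12 = -3.
Midpoints: P̄_y = 10.50, Q̄_x = 2587.5.
ε_xy = (ΔQ_x/ΔP_y)(P̄_y/Q̄_x) = (247/-3)(10.50/2587.5).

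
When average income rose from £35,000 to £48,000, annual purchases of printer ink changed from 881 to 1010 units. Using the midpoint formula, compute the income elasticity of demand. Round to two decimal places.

ΔQ = 129, ΔI = 13000. Midpoints: Ī = 41,500, Q̄ = 945.5.
ε_I = (ΔQ/ΔI)(Ī/Q̄) = (129/13000)(41500/945.5).
ε_I > 0, so the good is normal.

0.44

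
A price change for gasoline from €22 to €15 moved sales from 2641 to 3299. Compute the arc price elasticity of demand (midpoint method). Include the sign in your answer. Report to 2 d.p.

-0.59

ΔQ = 3299 − 2641 = 658; ΔP = 15 − 22 = -7.
Midpoints: P̄ = 18.50, Q̄ = 2970.0.
ε = (ΔQ/ΔP)(P̄/Q̄) = (658/-7)(18.50/2970.0).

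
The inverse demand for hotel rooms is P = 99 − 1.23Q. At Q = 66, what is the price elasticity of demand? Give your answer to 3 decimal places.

At Q = 66, P = 99 − 1.23(66) = 17.82.
dP/dQ = −1.23, so dQ/dP = 1/(−1.23) = -0.813.
ε = (dQ/dP)(P/Q) = (-0.813)(17.82/66).

-0.220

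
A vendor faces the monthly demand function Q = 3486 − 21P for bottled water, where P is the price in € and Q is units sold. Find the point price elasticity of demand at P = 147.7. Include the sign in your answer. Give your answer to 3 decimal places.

-8.071

At P = 147.7, Q = 384.300.
dQ/dP = −21.
ε = (dQ/dP)(P/Q) = (-21)(147.7/384.300).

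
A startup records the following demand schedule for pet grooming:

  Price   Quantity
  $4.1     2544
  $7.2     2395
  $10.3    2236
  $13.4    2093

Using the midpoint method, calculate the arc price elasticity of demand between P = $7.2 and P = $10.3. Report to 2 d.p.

At P = 7.2, Q = 2395; at P = 10.3, Q = 2236.
ΔQ = -159, ΔP = 3.1. Midpoints: P̄ = 8.75, Q̄ = 2315.5.
ε = (ΔQ/ΔP)(P̄/Q̄) = (-159/3.1)(8.75/2315.5).

-0.19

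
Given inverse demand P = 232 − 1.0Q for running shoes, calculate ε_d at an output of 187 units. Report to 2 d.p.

At Q = 187, P = 232 − 1.0(187) = 45.00.
dP/dQ = −1.0, so dQ/dP = 1/(−1.0) = -1.000.
ε = (dQ/dP)(P/Q) = (-1.000)(45.00/187).

-0.24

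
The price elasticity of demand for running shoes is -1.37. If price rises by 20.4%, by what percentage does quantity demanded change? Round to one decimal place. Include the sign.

-27.9%

%ΔQ ≈ ε × %ΔP = (-1.37)(20.4%) = -27.95%.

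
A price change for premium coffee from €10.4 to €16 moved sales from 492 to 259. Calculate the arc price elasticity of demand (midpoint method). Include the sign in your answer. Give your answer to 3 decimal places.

-1.463

ΔQ = 259 − 492 = -233; ΔP = 16 − 10.4 = 5.6.
Midpoints: P̄ = 13.20, Q̄ = 375.5.
ε = (ΔQ/ΔP)(P̄/Q̄) = (-233/5.6)(13.20/375.5).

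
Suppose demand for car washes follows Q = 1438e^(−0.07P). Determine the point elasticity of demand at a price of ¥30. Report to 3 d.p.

At P = 30, Q = 176.092.
dQ/dP = −0.07·1438e^(−0.07P) = −0.07Q = -12.326.
ε = (dQ/dP)(P/Q) = (-12.326)(30/176.092).

-2.100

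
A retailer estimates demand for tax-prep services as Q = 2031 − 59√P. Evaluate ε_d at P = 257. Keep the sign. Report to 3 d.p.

At P = 257, Q = 1085.158.
dQ/dP = −59/(2√P) = -1.840.
ε = (dQ/dP)(P/Q) = (-1.840)(257/1085.158).

-0.436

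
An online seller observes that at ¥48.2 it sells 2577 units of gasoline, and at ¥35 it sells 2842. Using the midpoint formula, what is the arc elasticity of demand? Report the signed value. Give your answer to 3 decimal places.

ΔQ = 2842 − 2577 = 265; ΔP = 35 − 48.2 = -13.2.
Midpoints: P̄ = 41.60, Q̄ = 2709.5.
ε = (ΔQ/ΔP)(P̄/Q̄) = (265/-13.2)(41.60/2709.5).

-0.308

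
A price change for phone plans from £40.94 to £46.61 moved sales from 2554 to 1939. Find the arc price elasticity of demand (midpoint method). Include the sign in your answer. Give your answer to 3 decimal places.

-2.114

ΔQ = 1939 − 2554 = -615; ΔP = 46.61 − 40.94 = 5.67.
Midpoints: P̄ = 43.77, Q̄ = 2246.5.
ε = (ΔQ/ΔP)(P̄/Q̄) = (-615/5.67)(43.77/2246.5).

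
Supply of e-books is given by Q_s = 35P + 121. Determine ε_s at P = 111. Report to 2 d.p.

0.97

At P = 111, Q_s = 4006.
dQ_s/dP = 35.
ε_s = (dQ_s/dP)(P/Q_s) = (35)(111/4006).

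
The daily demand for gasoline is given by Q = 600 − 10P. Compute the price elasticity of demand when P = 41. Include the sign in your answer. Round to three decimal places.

-2.158

At P = 41, Q = 190.
dQ/dP = −10.
ε = (dQ/dP)(P/Q) = (-10)(41/190).
|ε| > 1, so demand is elastic at this price.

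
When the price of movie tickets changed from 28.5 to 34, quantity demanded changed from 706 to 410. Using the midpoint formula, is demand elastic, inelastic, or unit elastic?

Arc ε ≈ -3.014.
|ε| = 3.01 > 1.

elastic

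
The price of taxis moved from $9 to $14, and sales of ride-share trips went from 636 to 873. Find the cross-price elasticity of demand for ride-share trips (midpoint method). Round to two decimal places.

ΔQ_x = 873 − 636 = 237; ΔP_y = 14 − 9 = 5.
Midpoints: P̄_y = 11.50, Q̄_x = 754.5.
ε_xy = (ΔQ_x/ΔP_y)(P̄_y/Q̄_x) = (237/5)(11.50/754.5).

0.72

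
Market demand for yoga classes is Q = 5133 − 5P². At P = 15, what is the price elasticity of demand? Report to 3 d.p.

-0.561

At P = 15, Q = 4008.
dQ/dP = −10P = -150.
ε = (dQ/dP)(P/Q) = (-150)(15/4008).
|ε| < 1, so demand is inelastic at this price.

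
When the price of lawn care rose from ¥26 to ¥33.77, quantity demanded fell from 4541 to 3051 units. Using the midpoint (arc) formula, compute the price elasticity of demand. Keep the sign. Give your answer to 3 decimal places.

-1.510

ΔQ = 3051 − 4541 = -1490; ΔP = 33.77 − 26 = 7.77.
Midpoints: P̄ = 29.89, Q̄ = 3796.0.
ε = (ΔQ/ΔP)(P̄/Q̄) = (-1490/7.77)(29.89/3796.0).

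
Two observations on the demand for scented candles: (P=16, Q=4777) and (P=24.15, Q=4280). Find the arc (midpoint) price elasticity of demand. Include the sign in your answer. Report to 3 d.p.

-0.270

ΔQ = 4280 − 4777 = -497; ΔP = 24.15 − 16 = 8.15.
Midpoints: P̄ = 20.07, Q̄ = 4528.5.
ε = (ΔQ/ΔP)(P̄/Q̄) = (-497/8.15)(20.07/4528.5).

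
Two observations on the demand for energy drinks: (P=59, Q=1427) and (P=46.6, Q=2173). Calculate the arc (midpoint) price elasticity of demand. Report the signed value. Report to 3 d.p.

ΔQ = 2173 − 1427 = 746; ΔP = 46.6 − 59 = -12.4.
Midpoints: P̄ = 52.80, Q̄ = 1800.0.
ε = (ΔQ/ΔP)(P̄/Q̄) = (746/-12.4)(52.80/1800.0).

-1.765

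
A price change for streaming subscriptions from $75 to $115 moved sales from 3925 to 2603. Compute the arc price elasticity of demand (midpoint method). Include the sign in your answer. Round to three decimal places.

ΔQ = 2603 − 3925 = -1322; ΔP = 115 − 75 = 40.
Midpoints: P̄ = 95.00, Q̄ = 3264.0.
ε = (ΔQ/ΔP)(P̄/Q̄) = (-1322/40)(95.00/3264.0).

-0.962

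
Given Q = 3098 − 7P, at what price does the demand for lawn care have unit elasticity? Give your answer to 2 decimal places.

For linear demand Q = a − bP, ε = −bP/(a − bP). |ε| = 1 when bP = a − bP, i.e. P = a/(2b).
P = 3098/(2·7) = 3098/14 = 221.2857.

221.29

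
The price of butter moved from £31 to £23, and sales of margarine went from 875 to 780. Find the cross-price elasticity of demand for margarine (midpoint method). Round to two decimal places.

ΔQ_x = 780 − 875 = -95; ΔP_y = 23 − 31 = -8.
Midpoints: P̄_y = 27.00, Q̄_x = 827.5.
ε_xy = (ΔQ_x/ΔP_y)(P̄_y/Q̄_x) = (-95/-8)(27.00/827.5).

0.39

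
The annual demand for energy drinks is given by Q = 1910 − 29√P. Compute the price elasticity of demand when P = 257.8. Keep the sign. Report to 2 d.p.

At P = 257.8, Q = 1444.372.
dQ/dP = −29/(2√P) = -0.903.
ε = (dQ/dP)(P/Q) = (-0.903)(257.8/1444.372).
|ε| < 1, so demand is inelastic at this price.

-0.16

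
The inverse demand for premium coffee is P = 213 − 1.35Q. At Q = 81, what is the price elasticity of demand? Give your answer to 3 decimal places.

-0.948

At Q = 81, P = 213 − 1.35(81) = 103.65.
dP/dQ = −1.35, so dQ/dP = 1/(−1.35) = -0.741.
ε = (dQ/dP)(P/Q) = (-0.741)(103.65/81).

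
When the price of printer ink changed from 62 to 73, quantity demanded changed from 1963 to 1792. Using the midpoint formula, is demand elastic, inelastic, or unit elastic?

Arc ε ≈ -0.559.
|ε| = 0.56 < 1.

inelastic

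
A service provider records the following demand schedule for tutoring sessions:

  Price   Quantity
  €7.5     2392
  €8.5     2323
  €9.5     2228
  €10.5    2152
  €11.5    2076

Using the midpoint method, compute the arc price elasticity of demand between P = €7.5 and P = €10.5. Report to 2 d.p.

At P = 7.5, Q = 2392; at P = 10.5, Q = 2152.
ΔQ = -240, ΔP = 3.0. Midpoints: P̄ = 9.00, Q̄ = 2272.0.
ε = (ΔQ/ΔP)(P̄/Q̄) = (-240/3.0)(9.00/2272.0).

-0.32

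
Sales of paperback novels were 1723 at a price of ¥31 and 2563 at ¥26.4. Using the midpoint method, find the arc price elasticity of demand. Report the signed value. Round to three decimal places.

-2.446

ΔQ = 2563 − 1723 = 840; ΔP = 26.4 − 31 = -4.6.
Midpoints: P̄ = 28.70, Q̄ = 2143.0.
ε = (ΔQ/ΔP)(P̄/Q̄) = (840/-4.6)(28.70/2143.0).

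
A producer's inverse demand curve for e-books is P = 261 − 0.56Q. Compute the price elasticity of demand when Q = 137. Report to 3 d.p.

-2.402

At Q = 137, P = 261 − 0.56(137) = 184.28.
dP/dQ = −0.56, so dQ/dP = 1/(−0.56) = -1.786.
ε = (dQ/dP)(P/Q) = (-1.786)(184.28/137).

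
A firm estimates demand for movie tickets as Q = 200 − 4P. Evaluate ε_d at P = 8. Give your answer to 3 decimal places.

At P = 8, Q = 168.
dQ/dP = −4.
ε = (dQ/dP)(P/Q) = (-4)(8/168).

-0.190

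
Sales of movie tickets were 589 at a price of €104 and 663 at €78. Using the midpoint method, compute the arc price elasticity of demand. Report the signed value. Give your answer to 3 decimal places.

-0.414

ΔQ = 663 − 589 = 74; ΔP = 78 − 104 = -26.
Midpoints: P̄ = 91.00, Q̄ = 626.0.
ε = (ΔQ/ΔP)(P̄/Q̄) = (74/-26)(91.00/626.0).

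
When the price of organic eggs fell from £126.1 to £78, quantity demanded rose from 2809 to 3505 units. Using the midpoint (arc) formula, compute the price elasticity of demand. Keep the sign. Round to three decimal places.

ΔQ = 3505 − 2809 = 696; ΔP = 78 − 126.1 = -48.1.
Midpoints: P̄ = 102.05, Q̄ = 3157.0.
ε = (ΔQ/ΔP)(P̄/Q̄) = (696/-48.1)(102.05/3157.0).

-0.468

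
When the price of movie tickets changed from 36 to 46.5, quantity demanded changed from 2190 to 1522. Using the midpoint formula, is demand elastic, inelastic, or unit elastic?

elastic

Arc ε ≈ -1.414.
|ε| = 1.41 > 1.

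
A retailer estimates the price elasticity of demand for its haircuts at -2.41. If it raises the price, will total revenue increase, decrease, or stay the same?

decrease

|ε| = 2.41 > 1, so demand is elastic. A price rise therefore reduces total revenue.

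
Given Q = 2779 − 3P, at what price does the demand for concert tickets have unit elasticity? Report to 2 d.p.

463.17

For linear demand Q = a − bP, ε = −bP/(a − bP). |ε| = 1 when bP = a − bP, i.e. P = a/(2b).
P = 2779/(2·3) = 2779/6 = 463.1667.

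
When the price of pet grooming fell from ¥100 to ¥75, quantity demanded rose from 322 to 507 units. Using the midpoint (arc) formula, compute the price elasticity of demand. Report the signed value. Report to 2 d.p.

-1.56

ΔQ = 507 − 322 = 185; ΔP = 75 − 100 = -25.
Midpoints: P̄ = 87.50, Q̄ = 414.5.
ε = (ΔQ/ΔP)(P̄/Q̄) = (185/-25)(87.50/414.5).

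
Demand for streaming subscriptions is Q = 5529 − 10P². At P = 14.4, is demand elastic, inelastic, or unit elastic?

elastic

Q = 3455.400, dQ/dP = -288.
ε = (dQ/dP)(P/Q) ≈ -1.200.
|ε| = 1.20 > 1.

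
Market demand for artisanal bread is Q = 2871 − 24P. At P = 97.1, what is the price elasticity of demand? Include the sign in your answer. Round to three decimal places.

At P = 97.1, Q = 540.600.
dQ/dP = −24.
ε = (dQ/dP)(P/Q) = (-24)(97.1/540.600).

-4.311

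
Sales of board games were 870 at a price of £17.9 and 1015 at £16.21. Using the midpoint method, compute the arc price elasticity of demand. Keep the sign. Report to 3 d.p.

ΔQ = 1015 − 870 = 145; ΔP = 16.21 − 17.9 = -1.69.
Midpoints: P̄ = 17.05, Q̄ = 942.5.
ε = (ΔQ/ΔP)(P̄/Q̄) = (145/-1.69)(17.05/942.5).

-1.553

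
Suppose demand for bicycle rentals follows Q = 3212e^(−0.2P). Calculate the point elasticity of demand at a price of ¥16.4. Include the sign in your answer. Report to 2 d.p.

-3.28

At P = 16.4, Q = 120.862.
dQ/dP = −0.2·3212e^(−0.2P) = −0.2Q = -24.172.
ε = (dQ/dP)(P/Q) = (-24.172)(16.4/120.862).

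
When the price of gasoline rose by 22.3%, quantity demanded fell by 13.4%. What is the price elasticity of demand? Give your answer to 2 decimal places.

ε = %ΔQ / %ΔP = (-13.4)/(22.3) = -0.601.

-0.60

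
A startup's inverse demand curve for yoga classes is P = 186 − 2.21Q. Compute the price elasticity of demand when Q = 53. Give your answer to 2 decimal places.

At Q = 53, P = 186 − 2.21(53) = 68.87.
dP/dQ = −2.21, so dQ/dP = 1/(−2.21) = -0.452.
ε = (dQ/dP)(P/Q) = (-0.452)(68.87/53).

-0.59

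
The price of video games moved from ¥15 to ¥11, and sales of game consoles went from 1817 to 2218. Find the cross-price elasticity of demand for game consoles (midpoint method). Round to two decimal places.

-0.65

ΔQ_x = 2218 − 1817 = 401; ΔP_y = 11 − 15 = -4.
Midpoints: P̄_y = 13.00, Q̄_x = 2017.5.
ε_xy = (ΔQ_x/ΔP_y)(P̄_y/Q̄_x) = (401/-4)(13.00/2017.5).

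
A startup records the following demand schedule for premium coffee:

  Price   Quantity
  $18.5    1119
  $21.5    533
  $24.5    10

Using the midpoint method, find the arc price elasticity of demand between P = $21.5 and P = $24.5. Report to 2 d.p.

-14.77

At P = 21.5, Q = 533; at P = 24.5, Q = 10.
ΔQ = -523, ΔP = 3.0. Midpoints: P̄ = 23.00, Q̄ = 271.5.
ε = (ΔQ/ΔP)(P̄/Q̄) = (-523/3.0)(23.00/271.5).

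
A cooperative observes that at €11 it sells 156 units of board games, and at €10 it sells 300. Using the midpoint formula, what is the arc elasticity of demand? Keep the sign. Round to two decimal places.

-6.63

ΔQ = 300 − 156 = 144; ΔP = 10 − 11 = -1.
Midpoints: P̄ = 10.50, Q̄ = 228.0.
ε = (ΔQ/ΔP)(P̄/Q̄) = (144/-1)(10.50/228.0).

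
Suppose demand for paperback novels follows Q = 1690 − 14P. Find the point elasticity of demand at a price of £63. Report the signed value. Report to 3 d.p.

-1.092

At P = 63, Q = 808.
dQ/dP = −14.
ε = (dQ/dP)(P/Q) = (-14)(63/808).
|ε| > 1, so demand is elastic at this price.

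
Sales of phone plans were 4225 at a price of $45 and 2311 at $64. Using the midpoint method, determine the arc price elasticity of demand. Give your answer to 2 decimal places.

ΔQ = 2311 − 4225 = -1914; ΔP = 64 − 45 = 19.
Midpoints: P̄ = 54.50, Q̄ = 3268.0.
ε = (ΔQ/ΔP)(P̄/Q̄) = (-1914/19)(54.50/3268.0).

-1.68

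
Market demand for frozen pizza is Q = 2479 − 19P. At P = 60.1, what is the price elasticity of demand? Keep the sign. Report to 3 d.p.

-0.854

At P = 60.1, Q = 1337.100.
dQ/dP = −19.
ε = (dQ/dP)(P/Q) = (-19)(60.1/1337.100).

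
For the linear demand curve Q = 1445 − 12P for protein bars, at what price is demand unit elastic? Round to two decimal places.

60.21

For linear demand Q = a − bP, ε = −bP/(a − bP). |ε| = 1 when bP = a − bP, i.e. P = a/(2b).
P = 1445/(2·12) = 1445/24 = 60.2083.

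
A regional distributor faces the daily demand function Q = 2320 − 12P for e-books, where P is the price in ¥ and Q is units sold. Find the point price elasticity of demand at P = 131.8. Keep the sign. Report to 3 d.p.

-2.142

At P = 131.8, Q = 738.400.
dQ/dP = −12.
ε = (dQ/dP)(P/Q) = (-12)(131.8/738.400).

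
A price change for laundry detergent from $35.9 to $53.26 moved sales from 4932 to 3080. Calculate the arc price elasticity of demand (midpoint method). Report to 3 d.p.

-1.187

ΔQ = 3080 − 4932 = -1852; ΔP = 53.26 − 35.9 = 17.36.
Midpoints: P̄ = 44.58, Q̄ = 4006.0.
ε = (ΔQ/ΔP)(P̄/Q̄) = (-1852/17.36)(44.58/4006.0).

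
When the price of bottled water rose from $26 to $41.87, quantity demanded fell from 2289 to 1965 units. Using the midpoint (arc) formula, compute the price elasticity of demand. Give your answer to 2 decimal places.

ΔQ = 1965 − 2289 = -324; ΔP = 41.87 − 26 = 15.87.
Midpoints: P̄ = 33.94, Q̄ = 2127.0.
ε = (ΔQ/ΔP)(P̄/Q̄) = (-324/15.87)(33.94/2127.0).

-0.33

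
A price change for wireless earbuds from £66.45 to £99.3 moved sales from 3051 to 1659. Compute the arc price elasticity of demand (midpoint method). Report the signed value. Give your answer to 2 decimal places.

ΔQ = 1659 − 3051 = -1392; ΔP = 99.3 − 66.45 = 32.85.
Midpoints: P̄ = 82.88, Q̄ = 2355.0.
ε = (ΔQ/ΔP)(P̄/Q̄) = (-1392/32.85)(82.88/2355.0).

-1.49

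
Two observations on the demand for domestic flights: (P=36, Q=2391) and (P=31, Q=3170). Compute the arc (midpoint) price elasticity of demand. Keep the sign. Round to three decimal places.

-1.877

ΔQ = 3170 − 2391 = 779; ΔP = 31 − 36 = -5.
Midpoints: P̄ = 33.50, Q̄ = 2780.5.
ε = (ΔQ/ΔP)(P̄/Q̄) = (779/-5)(33.50/2780.5).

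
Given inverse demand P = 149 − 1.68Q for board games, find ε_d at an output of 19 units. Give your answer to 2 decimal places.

At Q = 19, P = 149 − 1.68(19) = 117.08.
dP/dQ = −1.68, so dQ/dP = 1/(−1.68) = -0.595.
ε = (dQ/dP)(P/Q) = (-0.595)(117.08/19).

-3.67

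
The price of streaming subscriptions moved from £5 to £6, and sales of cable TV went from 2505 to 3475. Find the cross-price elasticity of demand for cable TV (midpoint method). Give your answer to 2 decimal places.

ΔQ_x = 3475 − 2505 = 970; ΔP_y = 6 − 5 = 1.
Midpoints: P̄_y = 5.50, Q̄_x = 2990.0.
ε_xy = (ΔQ_x/ΔP_y)(P̄_y/Q̄_x) = (970/1)(5.50/2990.0).

1.78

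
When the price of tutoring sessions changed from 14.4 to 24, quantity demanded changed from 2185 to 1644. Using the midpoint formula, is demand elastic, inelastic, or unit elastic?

Arc ε ≈ -0.565.
|ε| = 0.57 < 1.

inelastic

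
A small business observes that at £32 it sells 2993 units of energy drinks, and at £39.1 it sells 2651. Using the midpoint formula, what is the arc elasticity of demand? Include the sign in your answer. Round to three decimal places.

ΔQ = 2651 − 2993 = -342; ΔP = 39.1 − 32 = 7.1.
Midpoints: P̄ = 35.55, Q̄ = 2822.0.
ε = (ΔQ/ΔP)(P̄/Q̄) = (-342/7.1)(35.55/2822.0).

-0.607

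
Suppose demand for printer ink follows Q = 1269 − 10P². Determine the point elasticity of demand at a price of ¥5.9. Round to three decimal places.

-0.756

At P = 5.9, Q = 920.900.
dQ/dP = −20P = -118.
ε = (dQ/dP)(P/Q) = (-118)(5.9/920.900).
|ε| < 1, so demand is inelastic at this price.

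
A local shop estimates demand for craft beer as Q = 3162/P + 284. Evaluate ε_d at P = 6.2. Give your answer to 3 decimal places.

At P = 6.2, Q = 794.
dQ/dP = −3162/P² = -82.258.
ε = (dQ/dP)(P/Q) = (-82.258)(6.2/794).

-0.642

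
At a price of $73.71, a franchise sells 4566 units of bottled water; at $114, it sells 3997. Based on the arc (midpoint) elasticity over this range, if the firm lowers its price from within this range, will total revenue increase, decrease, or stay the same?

Arc ε = (-569/40.29)(93.85/4281.5) ≈ -0.310.
|ε| = 0.31 < 1, so demand is inelastic. A price cut therefore reduces total revenue.

decrease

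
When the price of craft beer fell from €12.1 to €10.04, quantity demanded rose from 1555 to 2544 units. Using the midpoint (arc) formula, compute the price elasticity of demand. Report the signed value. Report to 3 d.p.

-2.593

ΔQ = 2544 − 1555 = 989; ΔP = 10.04 − 12.1 = -2.06.
Midpoints: P̄ = 11.07, Q̄ = 2049.5.
ε = (ΔQ/ΔP)(P̄/Q̄) = (989/-2.06)(11.07/2049.5).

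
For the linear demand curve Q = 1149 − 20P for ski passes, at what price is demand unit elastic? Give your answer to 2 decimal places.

28.73

For linear demand Q = a − bP, ε = −bP/(a − bP). |ε| = 1 when bP = a − bP, i.e. P = a/(2b).
P = 1149/(2·20) = 1149/40 = 28.7250.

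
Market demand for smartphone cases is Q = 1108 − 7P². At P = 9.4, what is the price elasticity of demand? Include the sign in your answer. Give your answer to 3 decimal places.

At P = 9.4, Q = 489.480.
dQ/dP = −14P = -131.600.
ε = (dQ/dP)(P/Q) = (-131.600)(9.4/489.480).

-2.527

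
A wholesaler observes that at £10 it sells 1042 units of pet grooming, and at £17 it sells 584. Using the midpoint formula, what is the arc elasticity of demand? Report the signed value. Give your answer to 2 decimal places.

-1.09

ΔQ = 584 − 1042 = -458; ΔP = 17 − 10 = 7.
Midpoints: P̄ = 13.50, Q̄ = 813.0.
ε = (ΔQ/ΔP)(P̄/Q̄) = (-458/7)(13.50/813.0).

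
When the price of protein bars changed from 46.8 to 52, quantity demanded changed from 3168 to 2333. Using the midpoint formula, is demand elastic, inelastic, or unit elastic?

elastic

Arc ε ≈ -2.884.
|ε| = 2.88 > 1.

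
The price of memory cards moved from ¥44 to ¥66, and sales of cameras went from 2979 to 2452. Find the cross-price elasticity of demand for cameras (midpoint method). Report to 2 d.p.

ΔQ_x = 2452 − 2979 = -527; ΔP_y = 66 − 44 = 22.
Midpoints: P̄_y = 55.00, Q̄_x = 2715.5.
ε_xy = (ΔQ_x/ΔP_y)(P̄_y/Q̄_x) = (-527/22)(55.00/2715.5).

-0.49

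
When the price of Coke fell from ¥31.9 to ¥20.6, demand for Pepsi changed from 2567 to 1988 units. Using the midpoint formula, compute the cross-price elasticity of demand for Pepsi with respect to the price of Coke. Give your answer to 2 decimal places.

ΔQ_x = 1988 − 2567 = -579; ΔP_y = 20.6 − 31.9 = -11.3.
Midpoints: P̄_y = 26.25, Q̄_x = 2277.5.
ε_xy = (ΔQ_x/ΔP_y)(P̄_y/Q̄_x) = (-579/-11.3)(26.25/2277.5).

0.59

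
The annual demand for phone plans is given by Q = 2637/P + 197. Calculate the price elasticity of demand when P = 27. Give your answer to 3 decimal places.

-0.331

At P = 27, Q = 294.667.
dQ/dP = −2637/P² = -3.617.
ε = (dQ/dP)(P/Q) = (-3.617)(27/294.667).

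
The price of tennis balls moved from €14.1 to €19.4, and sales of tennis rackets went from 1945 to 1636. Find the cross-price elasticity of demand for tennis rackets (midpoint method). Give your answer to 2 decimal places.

-0.55

ΔQ_x = 1636 − 1945 = -309; ΔP_y = 19.4 − 14.1 = 5.3.
Midpoints: P̄_y = 16.75, Q̄_x = 1790.5.
ε_xy = (ΔQ_x/ΔP_y)(P̄_y/Q̄_x) = (-309/5.3)(16.75/1790.5).
ε_xy < 0, so the goods are complements.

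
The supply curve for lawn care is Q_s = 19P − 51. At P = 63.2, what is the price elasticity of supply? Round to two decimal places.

At P = 63.2, Q_s = 1149.80.
dQ_s/dP = 19.
ε_s = (dQ_s/dP)(P/Q_s) = (19)(63.2/1149.80).

1.04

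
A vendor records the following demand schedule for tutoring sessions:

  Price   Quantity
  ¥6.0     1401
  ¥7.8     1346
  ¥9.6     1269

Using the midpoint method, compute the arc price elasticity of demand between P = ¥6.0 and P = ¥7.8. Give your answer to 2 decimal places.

-0.15

At P = 6.0, Q = 1401; at P = 7.8, Q = 1346.
ΔQ = -55, ΔP = 1.8. Midpoints: P̄ = 6.90, Q̄ = 1373.5.
ε = (ΔQ/ΔP)(P̄/Q̄) = (-55/1.8)(6.90/1373.5).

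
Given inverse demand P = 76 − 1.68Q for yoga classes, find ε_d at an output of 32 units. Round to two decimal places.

At Q = 32, P = 76 − 1.68(32) = 22.24.
dP/dQ = −1.68, so dQ/dP = 1/(−1.68) = -0.595.
ε = (dQ/dP)(P/Q) = (-0.595)(22.24/32).

-0.41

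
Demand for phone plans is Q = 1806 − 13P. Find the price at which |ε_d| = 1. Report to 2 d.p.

For linear demand Q = a − bP, ε = −bP/(a − bP). |ε| = 1 when bP = a − bP, i.e. P = a/(2b).
P = 1806/(2·13) = 1806/26 = 69.4615.

69.46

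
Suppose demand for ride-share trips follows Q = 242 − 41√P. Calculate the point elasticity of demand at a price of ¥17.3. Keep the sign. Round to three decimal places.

At P = 17.3, Q = 71.468.
dQ/dP = −41/(2√P) = -4.929.
ε = (dQ/dP)(P/Q) = (-4.929)(17.3/71.468).

-1.193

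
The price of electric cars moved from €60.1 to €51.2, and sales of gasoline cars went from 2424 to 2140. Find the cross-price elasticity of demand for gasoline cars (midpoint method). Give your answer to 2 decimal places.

ΔQ_x = 2140 − 2424 = -284; ΔP_y = 51.2 − 60.1 = -8.9.
Midpoints: P̄_y = 55.65, Q̄_x = 2282.0.
ε_xy = (ΔQ_x/ΔP_y)(P̄_y/Q̄_x) = (-284/-8.9)(55.65/2282.0).
ε_xy > 0, so the goods are substitutes.

0.78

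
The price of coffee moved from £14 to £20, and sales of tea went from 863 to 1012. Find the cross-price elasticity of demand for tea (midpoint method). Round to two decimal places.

ΔQ_x = 1012 − 863 = 149; ΔP_y = 20 − 14 = 6.
Midpoints: P̄_y = 17.00, Q̄_x = 937.5.
ε_xy = (ΔQ_x/ΔP_y)(P̄_y/Q̄_x) = (149/6)(17.00/937.5).
ε_xy > 0, so the goods are substitutes.

0.45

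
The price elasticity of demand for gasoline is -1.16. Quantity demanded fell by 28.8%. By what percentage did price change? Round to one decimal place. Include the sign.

%ΔP ≈ %ΔQ / ε = (-28.8%)/(-1.16) = 24.83%.

24.8%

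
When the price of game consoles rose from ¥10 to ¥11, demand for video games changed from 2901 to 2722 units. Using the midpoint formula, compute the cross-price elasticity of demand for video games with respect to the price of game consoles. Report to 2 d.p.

ΔQ_x = 2722 − 2901 = -179; ΔP_y = 11 − 10 = 1.
Midpoints: P̄_y = 10.50, Q̄_x = 2811.5.
ε_xy = (ΔQ_x/ΔP_y)(P̄_y/Q̄_x) = (-179/1)(10.50/2811.5).
ε_xy < 0, so the goods are complements.

-0.67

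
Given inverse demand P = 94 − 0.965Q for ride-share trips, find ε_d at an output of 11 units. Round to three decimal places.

At Q = 11, P = 94 − 0.965(11) = 83.39.
dP/dQ = −0.965, so dQ/dP = 1/(−0.965) = -1.036.
ε = (dQ/dP)(P/Q) = (-1.036)(83.39/11).

-7.855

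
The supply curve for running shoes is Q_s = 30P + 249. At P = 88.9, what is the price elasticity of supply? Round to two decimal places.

At P = 88.9, Q_s = 2916.
dQ_s/dP = 30.
ε_s = (dQ_s/dP)(P/Q_s) = (30)(88.9/2916).

0.91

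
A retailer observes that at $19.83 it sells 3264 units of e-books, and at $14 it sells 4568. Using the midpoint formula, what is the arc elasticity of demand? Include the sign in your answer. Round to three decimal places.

ΔQ = 4568 − 3264 = 1304; ΔP = 14 − 19.83 = -5.83.
Midpoints: P̄ = 16.91, Q̄ = 3916.0.
ε = (ΔQ/ΔP)(P̄/Q̄) = (1304/-5.83)(16.91/3916.0).

-0.966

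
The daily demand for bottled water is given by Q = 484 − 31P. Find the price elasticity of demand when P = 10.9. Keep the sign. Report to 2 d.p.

-2.31

At P = 10.9, Q = 146.100.
dQ/dP = −31.
ε = (dQ/dP)(P/Q) = (-31)(10.9/146.100).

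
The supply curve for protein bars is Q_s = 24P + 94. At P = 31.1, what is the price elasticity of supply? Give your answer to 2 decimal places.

0.89

At P = 31.1, Q_s = 840.40.
dQ_s/dP = 24.
ε_s = (dQ_s/dP)(P/Q_s) = (24)(31.1/840.40).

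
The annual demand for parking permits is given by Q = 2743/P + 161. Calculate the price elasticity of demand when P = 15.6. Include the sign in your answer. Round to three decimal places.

At P = 15.6, Q = 336.833.
dQ/dP = −2743/P² = -11.271.
ε = (dQ/dP)(P/Q) = (-11.271)(15.6/336.833).

-0.522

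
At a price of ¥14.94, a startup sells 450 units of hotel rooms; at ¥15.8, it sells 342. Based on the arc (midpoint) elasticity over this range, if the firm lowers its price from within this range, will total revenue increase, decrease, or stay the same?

Arc ε = (-108/0.86)(15.37/396.0) ≈ -4.874.
|ε| = 4.87 > 1, so demand is elastic. A price cut therefore raises total revenue.

increase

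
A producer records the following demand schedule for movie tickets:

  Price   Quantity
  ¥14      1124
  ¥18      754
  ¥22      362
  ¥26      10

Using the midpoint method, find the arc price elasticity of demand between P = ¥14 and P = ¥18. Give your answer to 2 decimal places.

At P = 14, Q = 1124; at P = 18, Q = 754.
ΔQ = -370, ΔP = 4. Midpoints: P̄ = 16.00, Q̄ = 939.0.
ε = (ΔQ/ΔP)(P̄/Q̄) = (-370/4)(16.00/939.0).

-1.58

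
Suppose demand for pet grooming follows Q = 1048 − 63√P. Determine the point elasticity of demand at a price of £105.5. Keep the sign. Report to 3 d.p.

-0.807

At P = 105.5, Q = 400.907.
dQ/dP = −63/(2√P) = -3.067.
ε = (dQ/dP)(P/Q) = (-3.067)(105.5/400.907).
|ε| < 1, so demand is inelastic at this price.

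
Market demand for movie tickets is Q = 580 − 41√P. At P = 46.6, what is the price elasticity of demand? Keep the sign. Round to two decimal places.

At P = 46.6, Q = 300.117.
dQ/dP = −41/(2√P) = -3.003.
ε = (dQ/dP)(P/Q) = (-3.003)(46.6/300.117).
|ε| < 1, so demand is inelastic at this price.

-0.47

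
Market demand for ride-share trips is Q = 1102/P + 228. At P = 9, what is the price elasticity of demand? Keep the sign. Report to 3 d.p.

-0.349

At P = 9, Q = 350.444.
dQ/dP = −1102/P² = -13.605.
ε = (dQ/dP)(P/Q) = (-13.605)(9/350.444).
|ε| < 1, so demand is inelastic at this price.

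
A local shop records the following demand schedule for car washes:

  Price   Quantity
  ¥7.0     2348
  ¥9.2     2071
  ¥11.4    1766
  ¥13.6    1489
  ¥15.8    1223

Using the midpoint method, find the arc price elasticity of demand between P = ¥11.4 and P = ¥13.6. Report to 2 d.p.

-0.97

At P = 11.4, Q = 1766; at P = 13.6, Q = 1489.
ΔQ = -277, ΔP = 2.2. Midpoints: P̄ = 12.50, Q̄ = 1627.5.
ε = (ΔQ/ΔP)(P̄/Q̄) = (-277/2.2)(12.50/1627.5).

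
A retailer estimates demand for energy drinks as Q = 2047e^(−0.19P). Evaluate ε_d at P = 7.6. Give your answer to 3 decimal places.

-1.444

At P = 7.6, Q = 483.055.
dQ/dP = −0.19·2047e^(−0.19P) = −0.19Q = -91.780.
ε = (dQ/dP)(P/Q) = (-91.780)(7.6/483.055).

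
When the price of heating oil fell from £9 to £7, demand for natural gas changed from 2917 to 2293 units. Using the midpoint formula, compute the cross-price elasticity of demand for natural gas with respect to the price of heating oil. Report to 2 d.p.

ΔQ_x = 2293 − 2917 = -624; ΔP_y = 7 − 9 = -2.
Midpoints: P̄_y = 8.00, Q̄_x = 2605.0.
ε_xy = (ΔQ_x/ΔP_y)(P̄_y/Q̄_x) = (-624/-2)(8.00/2605.0).
ε_xy > 0, so the goods are substitutes.

0.96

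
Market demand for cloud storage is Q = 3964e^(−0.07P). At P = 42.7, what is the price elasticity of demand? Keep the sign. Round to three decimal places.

-2.989

At P = 42.7, Q = 199.539.
dQ/dP = −0.07·3964e^(−0.07P) = −0.07Q = -13.968.
ε = (dQ/dP)(P/Q) = (-13.968)(42.7/199.539).
|ε| > 1, so demand is elastic at this price.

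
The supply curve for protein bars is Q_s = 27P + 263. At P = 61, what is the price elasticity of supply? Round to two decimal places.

At P = 61, Q_s = 1910.
dQ_s/dP = 27.
ε_s = (dQ_s/dP)(P/Q_s) = (27)(61/1910).

0.86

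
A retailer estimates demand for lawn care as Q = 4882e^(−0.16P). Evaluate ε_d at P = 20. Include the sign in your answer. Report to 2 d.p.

-3.20

At P = 20, Q = 199.001.
dQ/dP = −0.16·4882e^(−0.16P) = −0.16Q = -31.840.
ε = (dQ/dP)(P/Q) = (-31.840)(20/199.001).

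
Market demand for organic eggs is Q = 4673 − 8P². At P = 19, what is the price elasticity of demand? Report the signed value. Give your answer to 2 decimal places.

-3.24

At P = 19, Q = 1785.
dQ/dP = −16P = -304.
ε = (dQ/dP)(P/Q) = (-304)(19/1785).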